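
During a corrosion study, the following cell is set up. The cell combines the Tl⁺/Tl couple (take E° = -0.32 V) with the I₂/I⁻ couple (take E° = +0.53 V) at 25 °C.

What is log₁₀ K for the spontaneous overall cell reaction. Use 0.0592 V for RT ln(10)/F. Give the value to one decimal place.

Cathode: I₂/I⁻; anode: Tl⁺/Tl. E°cell = +0.85 V, n = 2.
log K = nE°cell / 0.0592 = (2)(+0.85) / 0.0592 = 28.7.

28.7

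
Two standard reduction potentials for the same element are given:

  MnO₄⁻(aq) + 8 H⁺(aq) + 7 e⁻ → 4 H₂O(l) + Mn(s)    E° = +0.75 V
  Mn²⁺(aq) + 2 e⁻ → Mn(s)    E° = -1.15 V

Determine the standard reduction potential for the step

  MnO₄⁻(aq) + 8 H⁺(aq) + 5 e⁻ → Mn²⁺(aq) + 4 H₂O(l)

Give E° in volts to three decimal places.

+1.510 V

Sequential free energies add, so n₃E°₃ = n₁E°₁ + n₂E°₂.
With n₃ = 7, and the known step contributing 2×(-1.15) V, the unknown satisfies 5·E° = 7×(+0.75) − 2×(-1.15) = +7.550.
E° = +7.550 / 5 = +1.510 V.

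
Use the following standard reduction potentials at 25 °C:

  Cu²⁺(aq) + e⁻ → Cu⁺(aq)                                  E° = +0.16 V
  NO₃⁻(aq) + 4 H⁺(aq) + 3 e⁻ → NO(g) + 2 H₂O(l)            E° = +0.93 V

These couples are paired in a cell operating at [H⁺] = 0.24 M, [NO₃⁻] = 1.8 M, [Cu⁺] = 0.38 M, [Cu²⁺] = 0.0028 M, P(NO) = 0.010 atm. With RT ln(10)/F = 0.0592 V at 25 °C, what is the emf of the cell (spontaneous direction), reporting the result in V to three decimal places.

+0.892 V

NO₃⁻/NO is the cathode (higher E°), Cu²⁺/Cu⁺ the anode: E°cell = +0.93 − (+0.16) = +0.77 V, n = 3.
Overall: NO₃⁻(aq) + 4 H⁺(aq) + 3 Cu⁺(aq) → NO(g) + 2 H₂O(l) + 3 Cu²⁺(aq)
Q = P(NO)·[Cu²⁺]^3 / ([NO₃⁻]·[H⁺]^4·[Cu⁺]^3); log Q = -6.174.
E = E° − (0.0592/n) log Q = +0.77 − (0.0592/3)(-6.174) = +0.892 V.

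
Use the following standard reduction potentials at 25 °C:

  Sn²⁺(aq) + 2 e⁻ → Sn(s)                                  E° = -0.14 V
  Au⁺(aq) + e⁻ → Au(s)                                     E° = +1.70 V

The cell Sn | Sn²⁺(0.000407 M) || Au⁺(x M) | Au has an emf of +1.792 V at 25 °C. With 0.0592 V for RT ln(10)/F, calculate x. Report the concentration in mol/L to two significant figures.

Au⁺/Au is the cathode, Sn²⁺/Sn the anode: E°cell = +1.84 V, n = 2.
Overall reaction: 2 Au⁺(aq) + Sn(s) → 2 Au(s) + Sn²⁺(aq); Q = [Sn²⁺]^1/[Au⁺]^2.
From E = E° − (0.0592/n) log Q: log Q = (E° − E)·n/0.0592 = (+1.84 − (+1.792))·2/0.0592 = 1.6216.
So 2·log[Au⁺] = 1·log(0.000407) − log Q = -3.3904 − (1.6216) = -5.0120; log[Au⁺] = -5.0120 / 2 = -2.5060; [Au⁺] = 10^(-2.5060) ≈ 0.0031 M.

0.0031 M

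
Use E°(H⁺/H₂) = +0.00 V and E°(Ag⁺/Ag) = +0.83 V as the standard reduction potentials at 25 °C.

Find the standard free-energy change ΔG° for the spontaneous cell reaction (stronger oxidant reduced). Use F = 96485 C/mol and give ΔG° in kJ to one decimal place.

Ag⁺/Ag (E° = +0.83 V) is the cathode; H⁺/H₂ (E° = +0.00 V) is the anode, so E°cell = +0.83 V.
Balancing electrons gives n = 2 (lcm of 1 and 2).
ΔG° = −nFE° = −(2)(96485)(+0.83) = -160,165 J = -160.2 kJ.

-160.2 kJ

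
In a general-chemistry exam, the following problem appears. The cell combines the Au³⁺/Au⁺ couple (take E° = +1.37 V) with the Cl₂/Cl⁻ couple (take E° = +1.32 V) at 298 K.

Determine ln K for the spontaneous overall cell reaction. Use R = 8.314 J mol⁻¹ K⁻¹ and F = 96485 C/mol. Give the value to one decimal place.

3.9

Cathode: Au³⁺/Au⁺; anode: Cl₂/Cl⁻. E°cell = (+1.37) − (+1.32) = +0.05 V, with n = 2.
ΔG° = −nFE° = −RT ln K, so ln K = nFE°/(RT) = (2)(96485)(+0.05) / ((8.314)(298)) = 3.894.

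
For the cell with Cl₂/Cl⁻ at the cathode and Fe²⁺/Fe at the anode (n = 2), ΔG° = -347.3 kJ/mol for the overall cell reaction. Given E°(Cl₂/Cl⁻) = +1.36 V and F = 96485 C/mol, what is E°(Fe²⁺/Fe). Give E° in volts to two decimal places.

E°cell = −ΔG°/(nF) = −(-347.3×10³)/((2)(96485)) = +1.800 V.
Since Cl₂/Cl⁻ is the cathode and Fe²⁺/Fe the anode, E°cell = E°(Cl₂/Cl⁻) − E°(Fe²⁺/Fe).
So E°(Fe²⁺/Fe) = E°(Cl₂/Cl⁻) − E°cell = (+1.36) − (+1.800) = -0.44 V.

-0.44 V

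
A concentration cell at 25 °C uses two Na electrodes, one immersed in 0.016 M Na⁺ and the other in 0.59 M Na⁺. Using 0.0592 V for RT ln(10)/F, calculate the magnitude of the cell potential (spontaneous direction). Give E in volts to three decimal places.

+0.093 V

For a concentration cell E°cell = 0. The 0.59 M side is the cathode (reduction is favoured where [Na⁺] is higher).
With n = 1, E = −(0.0592/1) log([Na⁺]ₐₙ/[Na⁺]꜀ₐₜ) = −(0.0592/1) log(0.016/0.59) = −(0.0592/1)(-1.567) = +0.093 V.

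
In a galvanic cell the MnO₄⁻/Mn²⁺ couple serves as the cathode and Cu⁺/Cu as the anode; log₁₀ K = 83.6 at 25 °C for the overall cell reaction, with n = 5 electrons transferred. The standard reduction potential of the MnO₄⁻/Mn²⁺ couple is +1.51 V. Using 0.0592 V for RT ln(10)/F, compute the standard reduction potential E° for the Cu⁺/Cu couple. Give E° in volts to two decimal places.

E°cell = (0.0592/n)·log K = (0.0592/5)(83.6) = +0.990 V.
Since MnO₄⁻/Mn²⁺ is the cathode and Cu⁺/Cu the anode, E°cell = E°(MnO₄⁻/Mn²⁺) − E°(Cu⁺/Cu).
So E°(Cu⁺/Cu) = E°(MnO₄⁻/Mn²⁺) − E°cell = (+1.51) − (+0.990) = +0.52 V.

+0.52 V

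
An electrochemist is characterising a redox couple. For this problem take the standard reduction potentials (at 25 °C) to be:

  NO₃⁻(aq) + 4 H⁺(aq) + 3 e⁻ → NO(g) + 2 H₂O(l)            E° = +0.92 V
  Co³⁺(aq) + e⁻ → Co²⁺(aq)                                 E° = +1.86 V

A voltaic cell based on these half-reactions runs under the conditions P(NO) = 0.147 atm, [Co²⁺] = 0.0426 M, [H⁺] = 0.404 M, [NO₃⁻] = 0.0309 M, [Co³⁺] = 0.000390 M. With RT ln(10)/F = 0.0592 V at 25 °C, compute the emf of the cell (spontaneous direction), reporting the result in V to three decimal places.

+0.864 V

Co³⁺/Co²⁺ is the cathode (higher E°), NO₃⁻/NO the anode: E°cell = +1.86 − (+0.92) = +0.94 V, n = 3.
Overall: 3 Co³⁺(aq) + NO(g) + 2 H₂O(l) → 3 Co²⁺(aq) + NO₃⁻(aq) + 4 H⁺(aq)
Q = [Co²⁺]^3·[NO₃⁻]·[H⁺]^4 / ([Co³⁺]^3·P(NO)); log Q = 3.863.
E = E° − (0.0592/n) log Q = +0.94 − (0.0592/3)(3.863) = +0.864 V.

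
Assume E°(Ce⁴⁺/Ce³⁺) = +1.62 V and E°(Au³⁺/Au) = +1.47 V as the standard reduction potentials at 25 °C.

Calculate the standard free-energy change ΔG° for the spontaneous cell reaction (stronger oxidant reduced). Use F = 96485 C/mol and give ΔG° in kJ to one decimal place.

-43.4 kJ

Ce⁴⁺/Ce³⁺ (E° = +1.62 V) is the cathode; Au³⁺/Au (E° = +1.47 V) is the anode, so E°cell = +0.15 V.
Balancing electrons gives n = 3 (lcm of 1 and 3).
ΔG° = −nFE° = −(3)(96485)(+0.15) = -43,418 J = -43.4 kJ.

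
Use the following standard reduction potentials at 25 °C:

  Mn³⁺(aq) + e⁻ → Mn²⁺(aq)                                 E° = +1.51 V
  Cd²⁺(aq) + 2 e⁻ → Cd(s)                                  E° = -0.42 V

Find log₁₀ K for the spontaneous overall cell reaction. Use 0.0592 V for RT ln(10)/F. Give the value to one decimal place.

65.2

Cathode: Mn³⁺/Mn²⁺; anode: Cd²⁺/Cd. E°cell = +1.93 V, n = 2.
log K = nE°cell / 0.0592 = (2)(+1.93) / 0.0592 = 65.2.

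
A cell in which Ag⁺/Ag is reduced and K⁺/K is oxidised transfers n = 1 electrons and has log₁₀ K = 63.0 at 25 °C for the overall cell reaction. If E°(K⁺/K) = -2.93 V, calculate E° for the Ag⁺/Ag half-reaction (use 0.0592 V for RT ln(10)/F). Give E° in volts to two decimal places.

+0.80 V

E°cell = (0.0592/n)·log K = (0.0592/1)(63.0) = +3.730 V.
Since Ag⁺/Ag is the cathode and K⁺/K the anode, E°cell = E°(Ag⁺/Ag) − E°(K⁺/K).
So E°(Ag⁺/Ag) = E°cell + E°(K⁺/K) = +3.730 + (-2.93) = +0.80 V.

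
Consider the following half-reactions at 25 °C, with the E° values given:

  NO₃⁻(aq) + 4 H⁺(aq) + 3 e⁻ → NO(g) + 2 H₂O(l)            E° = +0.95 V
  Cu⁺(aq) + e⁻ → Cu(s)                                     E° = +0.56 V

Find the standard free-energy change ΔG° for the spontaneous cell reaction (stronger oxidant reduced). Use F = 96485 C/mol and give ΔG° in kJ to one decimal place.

-112.9 kJ

NO₃⁻/NO (E° = +0.95 V) is the cathode; Cu⁺/Cu (E° = +0.56 V) is the anode, so E°cell = +0.39 V.
Balancing electrons gives n = 3 (lcm of 3 and 1).
ΔG° = −nFE° = −(3)(96485)(+0.39) = -112,887 J = -112.9 kJ.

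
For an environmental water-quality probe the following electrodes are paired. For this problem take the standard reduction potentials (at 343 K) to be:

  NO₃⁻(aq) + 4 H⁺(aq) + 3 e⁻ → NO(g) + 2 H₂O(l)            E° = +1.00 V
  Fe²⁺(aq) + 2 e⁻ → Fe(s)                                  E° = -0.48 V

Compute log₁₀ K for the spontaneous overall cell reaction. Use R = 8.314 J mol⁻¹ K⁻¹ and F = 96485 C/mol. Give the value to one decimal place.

Cathode: NO₃⁻/NO; anode: Fe²⁺/Fe. E°cell = (+1.00) − (-0.48) = +1.48 V, with n = 6.
ΔG° = −nFE° = −RT ln K, so ln K = nFE°/(RT) = (6)(96485)(+1.48) / ((8.314)(343)) = 300.448.
log₁₀ K = 300.448 / ln 10 = 130.5.

130.5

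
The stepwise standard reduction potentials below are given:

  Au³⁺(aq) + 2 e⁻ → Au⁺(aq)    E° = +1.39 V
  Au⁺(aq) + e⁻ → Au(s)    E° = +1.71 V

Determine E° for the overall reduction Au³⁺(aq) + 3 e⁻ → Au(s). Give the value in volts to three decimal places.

+1.497 V

Adding the free-energy changes (−nFE°) of the two steps gives −n₃FE°₃ = −n₁FE°₁ − n₂FE°₂.
E°₃ = (2×+1.39 + 1×+1.71) / 3 = (+4.490) / 3 = +1.497 V.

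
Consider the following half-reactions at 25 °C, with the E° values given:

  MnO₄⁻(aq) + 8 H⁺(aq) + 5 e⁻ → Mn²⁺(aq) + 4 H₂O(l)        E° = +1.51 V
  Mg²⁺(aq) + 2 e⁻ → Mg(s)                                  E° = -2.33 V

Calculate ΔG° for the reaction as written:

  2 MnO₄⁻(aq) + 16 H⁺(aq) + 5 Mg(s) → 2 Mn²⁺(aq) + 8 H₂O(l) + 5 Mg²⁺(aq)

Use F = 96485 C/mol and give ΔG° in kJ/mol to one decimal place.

As written, MnO₄⁻/Mn²⁺ is reduced (cathode) and Mg²⁺/Mg is oxidised (anode), so E°cell = (+1.51) − (-2.33) = +3.84 V.
Balancing electrons gives n = 10.
ΔG° = −nFE° = −(10)(96485)(+3.84) = -3,705,024 J = -3705.0 kJ/mol.

-3705.0 kJ/mol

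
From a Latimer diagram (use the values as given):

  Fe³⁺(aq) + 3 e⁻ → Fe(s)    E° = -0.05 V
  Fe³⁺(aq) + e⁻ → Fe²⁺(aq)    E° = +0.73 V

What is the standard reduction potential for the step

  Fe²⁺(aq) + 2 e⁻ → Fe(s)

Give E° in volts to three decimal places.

Sequential free energies add, so n₃E°₃ = n₁E°₁ + n₂E°₂.
With n₃ = 3, and the known step contributing 1×(+0.73) V, the unknown satisfies 2·E° = 3×(-0.05) − 1×(+0.73) = -0.880.
E° = -0.880 / 2 = -0.440 V.

-0.440 V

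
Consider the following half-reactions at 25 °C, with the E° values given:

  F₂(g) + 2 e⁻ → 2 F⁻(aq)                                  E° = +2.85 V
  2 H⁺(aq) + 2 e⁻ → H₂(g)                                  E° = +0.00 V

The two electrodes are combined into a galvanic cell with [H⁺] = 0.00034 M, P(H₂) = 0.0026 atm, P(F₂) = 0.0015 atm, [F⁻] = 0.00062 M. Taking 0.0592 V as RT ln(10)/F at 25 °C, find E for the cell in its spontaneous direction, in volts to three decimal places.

F₂/F⁻ is the cathode (higher E°), H⁺/H₂ the anode: E°cell = +2.85 − (+0.00) = +2.85 V, n = 2.
Overall: F₂(g) + H₂(g) → 2 F⁻(aq) + 2 H⁺(aq)
Q = [F⁻]^2·[H⁺]^2 / (P(F₂)·P(H₂)); log Q = -7.943.
E = E° − (0.0592/n) log Q = +2.85 − (0.0592/2)(-7.943) = +3.085 V.

+3.085 V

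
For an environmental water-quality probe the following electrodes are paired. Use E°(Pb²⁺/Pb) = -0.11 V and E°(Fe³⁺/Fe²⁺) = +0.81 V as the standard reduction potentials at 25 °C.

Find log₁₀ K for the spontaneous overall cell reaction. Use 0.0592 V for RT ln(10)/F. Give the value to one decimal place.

Cathode: Fe³⁺/Fe²⁺; anode: Pb²⁺/Pb. E°cell = +0.92 V, n = 2.
log K = nE°cell / 0.0592 = (2)(+0.92) / 0.0592 = 31.1.

31.1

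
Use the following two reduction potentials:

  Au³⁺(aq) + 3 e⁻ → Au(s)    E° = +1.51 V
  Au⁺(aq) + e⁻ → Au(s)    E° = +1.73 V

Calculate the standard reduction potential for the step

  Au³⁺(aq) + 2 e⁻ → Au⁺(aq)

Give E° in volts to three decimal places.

Sequential free energies add, so n₃E°₃ = n₁E°₁ + n₂E°₂.
With n₃ = 3, and the known step contributing 1×(+1.73) V, the unknown satisfies 2·E° = 3×(+1.51) − 1×(+1.73) = +2.800.
E° = +2.800 / 2 = +1.400 V.

+1.400 V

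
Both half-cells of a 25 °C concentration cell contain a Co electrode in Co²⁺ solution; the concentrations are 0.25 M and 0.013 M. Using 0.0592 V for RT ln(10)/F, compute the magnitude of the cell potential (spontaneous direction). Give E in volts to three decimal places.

+0.038 V

For a concentration cell E°cell = 0. The 0.25 M side is the cathode (reduction is favoured where [Co²⁺] is higher).
With n = 2, E = −(0.0592/2) log([Co²⁺]ₐₙ/[Co²⁺]꜀ₐₜ) = −(0.0592/2) log(0.013/0.25) = −(0.0592/2)(-1.284) = +0.038 V.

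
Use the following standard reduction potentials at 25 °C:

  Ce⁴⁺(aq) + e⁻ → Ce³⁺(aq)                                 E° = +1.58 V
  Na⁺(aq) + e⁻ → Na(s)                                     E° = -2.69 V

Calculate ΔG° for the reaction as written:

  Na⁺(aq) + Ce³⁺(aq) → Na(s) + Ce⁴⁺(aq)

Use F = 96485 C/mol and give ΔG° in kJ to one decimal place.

As written, Na⁺/Na is reduced (cathode) and Ce⁴⁺/Ce³⁺ is oxidised (anode), so E°cell = (-2.69) − (+1.58) = -4.27 V.
Balancing electrons gives n = 1.
ΔG° = −nFE° = −(1)(96485)(-4.27) = 411,991 J = +412.0 kJ.

+412.0 kJ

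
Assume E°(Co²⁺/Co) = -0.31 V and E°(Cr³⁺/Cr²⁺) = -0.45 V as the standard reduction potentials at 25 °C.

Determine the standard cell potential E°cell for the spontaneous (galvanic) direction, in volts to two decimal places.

The Co²⁺/Co couple has the higher reduction potential, so it is the cathode; Cr³⁺/Cr²⁺ is oxidised at the anode.
E°cell = E°(cathode) − E°(anode) = (-0.31) − (-0.45) = +0.14 V.

+0.14 V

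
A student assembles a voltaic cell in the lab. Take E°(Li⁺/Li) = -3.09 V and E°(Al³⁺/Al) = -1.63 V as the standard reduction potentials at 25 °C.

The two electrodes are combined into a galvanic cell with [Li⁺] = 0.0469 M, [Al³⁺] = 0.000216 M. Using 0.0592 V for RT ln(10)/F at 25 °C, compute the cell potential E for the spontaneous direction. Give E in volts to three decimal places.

+1.466 V

Al³⁺/Al is the cathode (higher E°), Li⁺/Li the anode: E°cell = -1.63 − (-3.09) = +1.46 V, n = 3.
Overall: Al³⁺(aq) + 3 Li(s) → Al(s) + 3 Li⁺(aq)
Q = [Li⁺]^3 / ([Al³⁺]); log Q = -0.321.
E = E° − (0.0592/n) log Q = +1.46 − (0.0592/3)(-0.321) = +1.466 V.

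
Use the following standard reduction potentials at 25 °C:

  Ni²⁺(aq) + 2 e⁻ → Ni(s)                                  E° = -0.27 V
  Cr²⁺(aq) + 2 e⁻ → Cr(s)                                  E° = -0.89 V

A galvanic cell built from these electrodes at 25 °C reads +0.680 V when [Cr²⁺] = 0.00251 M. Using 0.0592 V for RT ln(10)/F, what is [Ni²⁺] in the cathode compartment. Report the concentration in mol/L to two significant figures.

Ni²⁺/Ni is the cathode, Cr²⁺/Cr the anode: E°cell = +0.62 V, n = 2.
Overall reaction: Ni²⁺(aq) + Cr(s) → Ni(s) + Cr²⁺(aq); Q = [Cr²⁺]^1/[Ni²⁺]^1.
From E = E° − (0.0592/n) log Q: log Q = (E° − E)·n/0.0592 = (+0.62 − (+0.680))·2/0.0592 = -2.0270.
So 1·log[Ni²⁺] = 1·log(0.00251) − log Q = -2.6003 − (-2.0270) = -0.5733; [Ni²⁺] = 10^(-0.5733) ≈ 0.27 M.

0.27 M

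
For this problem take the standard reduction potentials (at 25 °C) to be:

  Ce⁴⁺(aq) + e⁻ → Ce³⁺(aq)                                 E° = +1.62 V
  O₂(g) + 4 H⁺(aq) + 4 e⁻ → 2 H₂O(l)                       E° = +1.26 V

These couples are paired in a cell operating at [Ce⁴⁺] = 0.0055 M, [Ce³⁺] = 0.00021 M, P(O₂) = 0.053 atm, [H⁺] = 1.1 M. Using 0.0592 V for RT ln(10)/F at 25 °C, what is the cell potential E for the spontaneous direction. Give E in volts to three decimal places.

+0.460 V

Ce⁴⁺/Ce³⁺ is the cathode (higher E°), O₂/H₂O the anode: E°cell = +1.62 − (+1.26) = +0.36 V, n = 4.
Overall: 4 Ce⁴⁺(aq) + 2 H₂O(l) → 4 Ce³⁺(aq) + O₂(g) + 4 H⁺(aq)
Q = [Ce³⁺]^4·P(O₂)·[H⁺]^4 / ([Ce⁴⁺]^4); log Q = -6.783.
E = E° − (0.0592/n) log Q = +0.36 − (0.0592/4)(-6.783) = +0.460 V.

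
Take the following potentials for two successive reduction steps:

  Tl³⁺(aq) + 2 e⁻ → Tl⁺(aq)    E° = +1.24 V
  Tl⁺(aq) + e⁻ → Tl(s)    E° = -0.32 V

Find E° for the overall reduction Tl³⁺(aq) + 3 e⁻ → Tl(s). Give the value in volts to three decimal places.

+0.720 V

Standard free energies of sequential steps add: ΔG°₃ = ΔG°₁ + ΔG°₂, so n₃E°₃ = n₁E°₁ + n₂E°₂.
E°₃ = (2×+1.24 + 1×-0.32) / 3 = (+2.160) / 3 = +0.720 V.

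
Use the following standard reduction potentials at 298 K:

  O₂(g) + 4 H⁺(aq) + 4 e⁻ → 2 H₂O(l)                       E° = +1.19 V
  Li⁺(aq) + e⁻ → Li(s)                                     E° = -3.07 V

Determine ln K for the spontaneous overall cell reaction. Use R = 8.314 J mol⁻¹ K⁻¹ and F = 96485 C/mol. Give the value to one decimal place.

Cathode: O₂/H₂O; anode: Li⁺/Li. E°cell = (+1.19) − (-3.07) = +4.26 V, with n = 4.
ΔG° = −nFE° = −RT ln K, so ln K = nFE°/(RT) = (4)(96485)(+4.26) / ((8.314)(298)) = 663.595.

663.6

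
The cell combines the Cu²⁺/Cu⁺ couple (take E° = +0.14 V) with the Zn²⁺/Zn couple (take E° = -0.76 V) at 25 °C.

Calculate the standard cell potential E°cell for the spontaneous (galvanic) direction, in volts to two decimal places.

+0.90 V

The Cu²⁺/Cu⁺ couple has the higher reduction potential, so it is the cathode; Zn²⁺/Zn is oxidised at the anode.
E°cell = E°(cathode) − E°(anode) = (+0.14) − (-0.76) = +0.90 V.
Since E°cell > 0, the reaction is spontaneous under standard conditions.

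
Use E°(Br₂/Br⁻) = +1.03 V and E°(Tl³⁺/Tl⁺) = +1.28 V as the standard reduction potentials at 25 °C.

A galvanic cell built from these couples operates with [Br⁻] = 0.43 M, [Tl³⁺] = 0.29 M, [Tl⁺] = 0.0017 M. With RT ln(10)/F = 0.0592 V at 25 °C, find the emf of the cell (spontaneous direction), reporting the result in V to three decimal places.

Tl³⁺/Tl⁺ is the cathode (higher E°), Br₂/Br⁻ the anode: E°cell = +1.28 − (+1.03) = +0.25 V, n = 2.
Overall: Tl³⁺(aq) + 2 Br⁻(aq) → Tl⁺(aq) + Br₂(l)
Q = [Tl⁺] / ([Tl³⁺]·[Br⁻]^2); log Q = -1.499.
E = E° − (0.0592/n) log Q = +0.25 − (0.0592/2)(-1.499) = +0.294 V.

+0.294 V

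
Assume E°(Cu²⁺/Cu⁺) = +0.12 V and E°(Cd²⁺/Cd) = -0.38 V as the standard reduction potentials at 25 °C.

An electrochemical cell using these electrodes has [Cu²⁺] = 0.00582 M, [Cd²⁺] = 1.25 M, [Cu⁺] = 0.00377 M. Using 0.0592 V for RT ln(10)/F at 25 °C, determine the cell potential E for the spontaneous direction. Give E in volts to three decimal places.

+0.508 V

Cu²⁺/Cu⁺ is the cathode (higher E°), Cd²⁺/Cd the anode: E°cell = +0.12 − (-0.38) = +0.50 V, n = 2.
Overall: 2 Cu²⁺(aq) + Cd(s) → 2 Cu⁺(aq) + Cd²⁺(aq)
Q = [Cu⁺]^2·[Cd²⁺] / ([Cu²⁺]^2); log Q = -0.280.
E = E° − (0.0592/n) log Q = +0.50 − (0.0592/2)(-0.280) = +0.508 V.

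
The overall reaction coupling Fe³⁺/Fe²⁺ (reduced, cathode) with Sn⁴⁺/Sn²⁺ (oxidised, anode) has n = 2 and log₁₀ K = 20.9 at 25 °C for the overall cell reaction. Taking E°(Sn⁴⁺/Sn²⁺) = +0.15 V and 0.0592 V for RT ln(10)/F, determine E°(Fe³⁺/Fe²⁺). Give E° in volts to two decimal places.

E°cell = (0.0592/n)·log K = (0.0592/2)(20.9) = +0.619 V.
Since Fe³⁺/Fe²⁺ is the cathode and Sn⁴⁺/Sn²⁺ the anode, E°cell = E°(Fe³⁺/Fe²⁺) − E°(Sn⁴⁺/Sn²⁺).
So E°(Fe³⁺/Fe²⁺) = E°cell + E°(Sn⁴⁺/Sn²⁺) = +0.619 + (+0.15) = +0.77 V.

+0.77 V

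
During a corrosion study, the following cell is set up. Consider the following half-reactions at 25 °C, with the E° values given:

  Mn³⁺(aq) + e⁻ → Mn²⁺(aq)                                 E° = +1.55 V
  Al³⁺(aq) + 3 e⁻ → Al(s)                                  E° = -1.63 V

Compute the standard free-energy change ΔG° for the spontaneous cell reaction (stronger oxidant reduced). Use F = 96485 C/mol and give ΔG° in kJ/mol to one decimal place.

Mn³⁺/Mn²⁺ (E° = +1.55 V) is the cathode; Al³⁺/Al (E° = -1.63 V) is the anode, so E°cell = +3.18 V.
Balancing electrons gives n = 3 (lcm of 1 and 3).
ΔG° = −nFE° = −(3)(96485)(+3.18) = -920,467 J = -920.5 kJ/mol.

-920.5 kJ/mol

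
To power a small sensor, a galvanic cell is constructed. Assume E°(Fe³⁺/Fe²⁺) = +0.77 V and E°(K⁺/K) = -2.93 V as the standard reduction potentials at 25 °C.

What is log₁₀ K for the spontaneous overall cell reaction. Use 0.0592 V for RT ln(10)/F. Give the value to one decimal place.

Cathode: Fe³⁺/Fe²⁺; anode: K⁺/K. E°cell = +3.70 V, n = 1.
log K = nE°cell / 0.0592 = (1)(+3.70) / 0.0592 = 62.5.

62.5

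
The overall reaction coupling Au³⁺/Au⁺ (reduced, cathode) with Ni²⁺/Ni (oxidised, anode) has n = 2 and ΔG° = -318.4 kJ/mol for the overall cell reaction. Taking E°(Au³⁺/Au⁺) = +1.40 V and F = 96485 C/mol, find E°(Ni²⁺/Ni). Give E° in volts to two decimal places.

E°cell = −ΔG°/(nF) = −(-318.4×10³)/((2)(96485)) = +1.650 V.
Since Au³⁺/Au⁺ is the cathode and Ni²⁺/Ni the anode, E°cell = E°(Au³⁺/Au⁺) − E°(Ni²⁺/Ni).
So E°(Ni²⁺/Ni) = E°(Au³⁺/Au⁺) − E°cell = (+1.40) − (+1.650) = -0.25 V.

-0.25 V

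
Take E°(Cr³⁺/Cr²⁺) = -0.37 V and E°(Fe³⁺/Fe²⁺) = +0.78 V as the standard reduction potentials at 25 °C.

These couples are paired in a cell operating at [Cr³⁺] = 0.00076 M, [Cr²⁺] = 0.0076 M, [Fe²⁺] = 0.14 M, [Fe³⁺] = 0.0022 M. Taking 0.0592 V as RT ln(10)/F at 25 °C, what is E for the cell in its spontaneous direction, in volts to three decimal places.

+1.102 V

Fe³⁺/Fe²⁺ is the cathode (higher E°), Cr³⁺/Cr²⁺ the anode: E°cell = +0.78 − (-0.37) = +1.15 V, n = 1.
Overall: Fe³⁺(aq) + Cr²⁺(aq) → Fe²⁺(aq) + Cr³⁺(aq)
Q = [Fe²⁺]·[Cr³⁺] / ([Fe³⁺]·[Cr²⁺]); log Q = 0.804.
E = E° − (0.0592/n) log Q = +1.15 − (0.0592/1)(0.804) = +1.102 V.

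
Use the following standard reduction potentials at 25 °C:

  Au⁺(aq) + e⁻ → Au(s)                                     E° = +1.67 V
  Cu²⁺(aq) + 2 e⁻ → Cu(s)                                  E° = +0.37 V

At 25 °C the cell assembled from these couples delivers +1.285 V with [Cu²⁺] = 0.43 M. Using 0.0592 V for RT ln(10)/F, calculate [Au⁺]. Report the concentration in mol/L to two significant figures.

Au⁺/Au is the cathode, Cu²⁺/Cu the anode: E°cell = +1.30 V, n = 2.
Overall reaction: 2 Au⁺(aq) + Cu(s) → 2 Au(s) + Cu²⁺(aq); Q = [Cu²⁺]^1/[Au⁺]^2.
From E = E° − (0.0592/n) log Q: log Q = (E° − E)·n/0.0592 = (+1.30 − (+1.285))·2/0.0592 = 0.5068.
So 2·log[Au⁺] = 1·log(0.43) − log Q = -0.3665 − (0.5068) = -0.8733; log[Au⁺] = -0.8733 / 2 = -0.4366; [Au⁺] = 10^(-0.4366) ≈ 0.37 M.

0.37 M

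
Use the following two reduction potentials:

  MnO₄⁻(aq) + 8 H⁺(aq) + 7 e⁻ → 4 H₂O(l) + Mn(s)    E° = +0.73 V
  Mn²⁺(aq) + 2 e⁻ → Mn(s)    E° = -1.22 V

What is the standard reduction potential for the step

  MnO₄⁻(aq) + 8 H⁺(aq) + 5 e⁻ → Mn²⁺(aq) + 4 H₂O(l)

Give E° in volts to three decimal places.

+1.510 V

Sequential free energies add, so n₃E°₃ = n₁E°₁ + n₂E°₂.
With n₃ = 7, and the known step contributing 2×(-1.22) V, the unknown satisfies 5·E° = 7×(+0.73) − 2×(-1.22) = +7.550.
E° = +7.550 / 5 = +1.510 V.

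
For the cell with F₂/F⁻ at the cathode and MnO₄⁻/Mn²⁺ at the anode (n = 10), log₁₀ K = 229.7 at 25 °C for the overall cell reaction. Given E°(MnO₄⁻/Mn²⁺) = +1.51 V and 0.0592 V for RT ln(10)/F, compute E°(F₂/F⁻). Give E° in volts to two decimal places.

+2.87 V

E°cell = (0.0592/n)·log K = (0.0592/10)(229.7) = +1.360 V.
Since F₂/F⁻ is the cathode and MnO₄⁻/Mn²⁺ the anode, E°cell = E°(F₂/F⁻) − E°(MnO₄⁻/Mn²⁺).
So E°(F₂/F⁻) = E°cell + E°(MnO₄⁻/Mn²⁺) = +1.360 + (+1.51) = +2.87 V.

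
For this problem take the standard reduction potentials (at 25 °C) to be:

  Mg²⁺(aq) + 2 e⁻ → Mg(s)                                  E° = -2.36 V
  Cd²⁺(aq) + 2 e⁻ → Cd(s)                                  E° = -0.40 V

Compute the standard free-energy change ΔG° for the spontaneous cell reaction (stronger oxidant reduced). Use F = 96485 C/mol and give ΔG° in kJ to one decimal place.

-378.2 kJ

Cd²⁺/Cd (E° = -0.40 V) is the cathode; Mg²⁺/Mg (E° = -2.36 V) is the anode, so E°cell = +1.96 V.
Balancing electrons gives n = 2 (lcm of 2 and 2).
ΔG° = −nFE° = −(2)(96485)(+1.96) = -378,221 J = -378.2 kJ.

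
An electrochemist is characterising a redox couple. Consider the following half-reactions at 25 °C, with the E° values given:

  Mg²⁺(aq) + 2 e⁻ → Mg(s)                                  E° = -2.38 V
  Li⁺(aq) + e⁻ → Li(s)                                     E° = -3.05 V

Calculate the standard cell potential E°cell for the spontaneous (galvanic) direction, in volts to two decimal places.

The Mg²⁺/Mg couple has the higher reduction potential, so it is the cathode; Li⁺/Li is oxidised at the anode.
E°cell = E°(cathode) − E°(anode) = (-2.38) − (-3.05) = +0.67 V.

+0.67 V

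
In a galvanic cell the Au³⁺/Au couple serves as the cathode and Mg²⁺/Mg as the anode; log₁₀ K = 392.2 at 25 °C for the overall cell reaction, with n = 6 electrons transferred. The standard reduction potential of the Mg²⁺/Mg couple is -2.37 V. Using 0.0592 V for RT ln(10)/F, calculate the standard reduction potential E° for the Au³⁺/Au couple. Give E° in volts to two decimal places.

E°cell = (0.0592/n)·log K = (0.0592/6)(392.2) = +3.870 V.
Since Au³⁺/Au is the cathode and Mg²⁺/Mg the anode, E°cell = E°(Au³⁺/Au) − E°(Mg²⁺/Mg).
So E°(Au³⁺/Au) = E°cell + E°(Mg²⁺/Mg) = +3.870 + (-2.37) = +1.50 V.

+1.50 V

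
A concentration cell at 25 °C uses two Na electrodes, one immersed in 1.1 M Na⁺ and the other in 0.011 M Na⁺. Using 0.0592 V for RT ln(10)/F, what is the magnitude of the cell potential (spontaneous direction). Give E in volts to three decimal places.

For a concentration cell E°cell = 0. The 1.1 M side is the cathode (reduction is favoured where [Na⁺] is higher).
With n = 1, E = −(0.0592/1) log([Na⁺]ₐₙ/[Na⁺]꜀ₐₜ) = −(0.0592/1) log(0.011/1.1) = −(0.0592/1)(-2.000) = +0.118 V.

+0.118 V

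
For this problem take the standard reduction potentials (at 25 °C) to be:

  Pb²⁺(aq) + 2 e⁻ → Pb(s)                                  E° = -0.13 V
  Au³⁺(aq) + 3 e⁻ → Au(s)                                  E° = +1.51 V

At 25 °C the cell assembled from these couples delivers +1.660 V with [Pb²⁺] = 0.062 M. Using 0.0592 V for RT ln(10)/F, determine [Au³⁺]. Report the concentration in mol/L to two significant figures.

Au³⁺/Au is the cathode, Pb²⁺/Pb the anode: E°cell = +1.64 V, n = 6.
Overall reaction: 2 Au³⁺(aq) + 3 Pb(s) → 2 Au(s) + 3 Pb²⁺(aq); Q = [Pb²⁺]^3/[Au³⁺]^2.
From E = E° − (0.0592/n) log Q: log Q = (E° − E)·n/0.0592 = (+1.64 − (+1.660))·6/0.0592 = -2.0270.
So 2·log[Au³⁺] = 3·log(0.062) − log Q = -3.6228 − (-2.0270) = -1.5958; log[Au³⁺] = -1.5958 / 2 = -0.7979; [Au³⁺] = 10^(-0.7979) ≈ 0.16 M.

0.16 M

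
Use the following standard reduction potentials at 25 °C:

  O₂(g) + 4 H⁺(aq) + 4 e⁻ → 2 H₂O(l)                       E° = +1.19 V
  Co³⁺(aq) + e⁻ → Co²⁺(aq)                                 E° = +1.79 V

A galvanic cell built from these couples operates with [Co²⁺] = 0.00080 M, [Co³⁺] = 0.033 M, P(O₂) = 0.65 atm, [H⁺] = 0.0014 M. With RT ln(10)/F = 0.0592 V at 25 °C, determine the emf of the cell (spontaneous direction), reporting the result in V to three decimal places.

+0.867 V

Co³⁺/Co²⁺ is the cathode (higher E°), O₂/H₂O the anode: E°cell = +1.79 − (+1.19) = +0.60 V, n = 4.
Overall: 4 Co³⁺(aq) + 2 H₂O(l) → 4 Co²⁺(aq) + O₂(g) + 4 H⁺(aq)
Q = [Co²⁺]^4·P(O₂)·[H⁺]^4 / ([Co³⁺]^4); log Q = -18.064.
E = E° − (0.0592/n) log Q = +0.60 − (0.0592/4)(-18.064) = +0.867 V.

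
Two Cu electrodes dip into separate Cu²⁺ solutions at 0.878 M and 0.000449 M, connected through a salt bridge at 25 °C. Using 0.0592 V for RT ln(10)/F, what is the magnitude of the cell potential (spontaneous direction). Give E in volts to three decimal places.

For a concentration cell E°cell = 0. The 0.878 M side is the cathode (reduction is favoured where [Cu²⁺] is higher).
With n = 2, E = −(0.0592/2) log([Cu²⁺]ₐₙ/[Cu²⁺]꜀ₐₜ) = −(0.0592/2) log(0.000449/0.878) = −(0.0592/2)(-3.291) = +0.097 V.

+0.097 V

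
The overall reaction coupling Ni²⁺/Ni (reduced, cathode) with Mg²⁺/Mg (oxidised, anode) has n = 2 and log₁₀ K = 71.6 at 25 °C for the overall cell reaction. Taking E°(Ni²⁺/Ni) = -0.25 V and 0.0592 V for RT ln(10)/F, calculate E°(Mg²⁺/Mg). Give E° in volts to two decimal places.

E°cell = (0.0592/n)·log K = (0.0592/2)(71.6) = +2.119 V.
Since Ni²⁺/Ni is the cathode and Mg²⁺/Mg the anode, E°cell = E°(Ni²⁺/Ni) − E°(Mg²⁺/Mg).
So E°(Mg²⁺/Mg) = E°(Ni²⁺/Ni) − E°cell = (-0.25) − (+2.119) = -2.37 V.

-2.37 V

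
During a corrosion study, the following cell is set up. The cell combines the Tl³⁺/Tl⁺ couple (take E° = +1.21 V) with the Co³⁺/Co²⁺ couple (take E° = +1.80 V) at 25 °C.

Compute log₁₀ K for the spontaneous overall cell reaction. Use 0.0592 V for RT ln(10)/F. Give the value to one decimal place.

19.9

Cathode: Co³⁺/Co²⁺; anode: Tl³⁺/Tl⁺. E°cell = +0.59 V, n = 2.
log K = nE°cell / 0.0592 = (2)(+0.59) / 0.0592 = 19.9.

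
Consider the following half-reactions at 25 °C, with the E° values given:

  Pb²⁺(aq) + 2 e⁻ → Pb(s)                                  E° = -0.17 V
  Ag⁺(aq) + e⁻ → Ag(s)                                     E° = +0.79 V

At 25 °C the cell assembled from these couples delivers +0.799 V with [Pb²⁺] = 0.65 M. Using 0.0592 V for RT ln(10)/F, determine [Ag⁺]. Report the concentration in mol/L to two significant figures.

Ag⁺/Ag is the cathode, Pb²⁺/Pb the anode: E°cell = +0.96 V, n = 2.
Overall reaction: 2 Ag⁺(aq) + Pb(s) → 2 Ag(s) + Pb²⁺(aq); Q = [Pb²⁺]^1/[Ag⁺]^2.
From E = E° − (0.0592/n) log Q: log Q = (E° − E)·n/0.0592 = (+0.96 − (+0.799))·2/0.0592 = 5.4392.
So 2·log[Ag⁺] = 1·log(0.65) − log Q = -0.1871 − (5.4392) = -5.6263; log[Ag⁺] = -5.6263 / 2 = -2.8131; [Ag⁺] = 10^(-2.8131) ≈ 0.0015 M.

0.0015 M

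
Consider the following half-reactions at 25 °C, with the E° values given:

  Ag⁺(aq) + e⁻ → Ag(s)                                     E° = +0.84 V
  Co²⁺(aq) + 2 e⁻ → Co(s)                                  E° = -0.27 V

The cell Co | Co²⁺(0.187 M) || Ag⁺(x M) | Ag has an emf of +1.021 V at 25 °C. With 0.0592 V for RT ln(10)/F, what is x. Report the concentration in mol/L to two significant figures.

0.014 M

Ag⁺/Ag is the cathode, Co²⁺/Co the anode: E°cell = +1.11 V, n = 2.
Overall reaction: 2 Ag⁺(aq) + Co(s) → 2 Ag(s) + Co²⁺(aq); Q = [Co²⁺]^1/[Ag⁺]^2.
From E = E° − (0.0592/n) log Q: log Q = (E° − E)·n/0.0592 = (+1.11 − (+1.021))·2/0.0592 = 3.0068.
So 2·log[Ag⁺] = 1·log(0.187) − log Q = -0.7282 − (3.0068) = -3.7350; log[Ag⁺] = -3.7350 / 2 = -1.8675; [Ag⁺] = 10^(-1.8675) ≈ 0.014 M.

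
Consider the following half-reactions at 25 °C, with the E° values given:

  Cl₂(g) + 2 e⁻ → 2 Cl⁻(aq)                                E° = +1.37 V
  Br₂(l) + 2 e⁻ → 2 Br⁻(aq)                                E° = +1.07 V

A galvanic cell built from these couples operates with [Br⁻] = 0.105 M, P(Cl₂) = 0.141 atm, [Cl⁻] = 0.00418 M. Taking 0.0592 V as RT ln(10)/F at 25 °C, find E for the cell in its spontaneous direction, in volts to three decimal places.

Cl₂/Cl⁻ is the cathode (higher E°), Br₂/Br⁻ the anode: E°cell = +1.37 − (+1.07) = +0.30 V, n = 2.
Overall: Cl₂(g) + 2 Br⁻(aq) → 2 Cl⁻(aq) + Br₂(l)
Q = [Cl⁻]^2 / (P(Cl₂)·[Br⁻]^2); log Q = -1.949.
E = E° − (0.0592/n) log Q = +0.30 − (0.0592/2)(-1.949) = +0.358 V.

+0.358 V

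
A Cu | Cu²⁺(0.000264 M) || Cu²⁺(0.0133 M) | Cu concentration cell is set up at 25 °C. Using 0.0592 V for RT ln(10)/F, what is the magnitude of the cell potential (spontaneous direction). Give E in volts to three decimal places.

For a concentration cell E°cell = 0. The 0.0133 M side is the cathode (reduction is favoured where [Cu²⁺] is higher).
With n = 2, E = −(0.0592/2) log([Cu²⁺]ₐₙ/[Cu²⁺]꜀ₐₜ) = −(0.0592/2) log(0.000264/0.0133) = −(0.0592/2)(-1.702) = +0.050 V.

+0.050 V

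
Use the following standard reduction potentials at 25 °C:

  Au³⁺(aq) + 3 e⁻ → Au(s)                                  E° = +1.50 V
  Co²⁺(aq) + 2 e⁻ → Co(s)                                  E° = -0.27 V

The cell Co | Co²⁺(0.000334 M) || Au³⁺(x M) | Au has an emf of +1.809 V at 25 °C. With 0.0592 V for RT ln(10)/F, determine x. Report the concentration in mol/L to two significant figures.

Au³⁺/Au is the cathode, Co²⁺/Co the anode: E°cell = +1.77 V, n = 6.
Overall reaction: 2 Au³⁺(aq) + 3 Co(s) → 2 Au(s) + 3 Co²⁺(aq); Q = [Co²⁺]^3/[Au³⁺]^2.
From E = E° − (0.0592/n) log Q: log Q = (E° − E)·n/0.0592 = (+1.77 − (+1.809))·6/0.0592 = -3.9527.
So 2·log[Au³⁺] = 3·log(0.000334) − log Q = -10.4288 − (-3.9527) = -6.4761; log[Au³⁺] = -6.4761 / 2 = -3.2380; [Au³⁺] = 10^(-3.2380) ≈ 0.00058 M.

0.00058 M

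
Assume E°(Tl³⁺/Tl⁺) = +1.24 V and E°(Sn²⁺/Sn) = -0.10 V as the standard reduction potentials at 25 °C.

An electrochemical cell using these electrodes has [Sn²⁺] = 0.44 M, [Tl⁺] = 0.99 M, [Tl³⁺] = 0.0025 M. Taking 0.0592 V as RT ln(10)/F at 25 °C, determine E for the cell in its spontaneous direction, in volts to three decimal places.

Tl³⁺/Tl⁺ is the cathode (higher E°), Sn²⁺/Sn the anode: E°cell = +1.24 − (-0.10) = +1.34 V, n = 2.
Overall: Tl³⁺(aq) + Sn(s) → Tl⁺(aq) + Sn²⁺(aq)
Q = [Tl⁺]·[Sn²⁺] / ([Tl³⁺]); log Q = 2.241.
E = E° − (0.0592/n) log Q = +1.34 − (0.0592/2)(2.241) = +1.274 V.

+1.274 V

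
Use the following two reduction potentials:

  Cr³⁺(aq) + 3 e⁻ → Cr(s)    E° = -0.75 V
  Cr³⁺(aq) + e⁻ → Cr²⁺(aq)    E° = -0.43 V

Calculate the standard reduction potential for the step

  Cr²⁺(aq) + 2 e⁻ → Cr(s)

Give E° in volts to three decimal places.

-0.910 V

Sequential free energies add, so n₃E°₃ = n₁E°₁ + n₂E°₂.
With n₃ = 3, and the known step contributing 1×(-0.43) V, the unknown satisfies 2·E° = 3×(-0.75) − 1×(-0.43) = -1.820.
E° = -1.820 / 2 = -0.910 V.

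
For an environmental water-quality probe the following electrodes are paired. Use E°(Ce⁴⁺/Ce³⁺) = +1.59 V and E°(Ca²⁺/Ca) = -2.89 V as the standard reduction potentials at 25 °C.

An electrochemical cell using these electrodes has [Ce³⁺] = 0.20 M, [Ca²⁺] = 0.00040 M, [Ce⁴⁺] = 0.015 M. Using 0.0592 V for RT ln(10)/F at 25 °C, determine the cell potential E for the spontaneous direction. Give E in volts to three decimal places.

+4.514 V

Ce⁴⁺/Ce³⁺ is the cathode (higher E°), Ca²⁺/Ca the anode: E°cell = +1.59 − (-2.89) = +4.48 V, n = 2.
Overall: 2 Ce⁴⁺(aq) + Ca(s) → 2 Ce³⁺(aq) + Ca²⁺(aq)
Q = [Ce³⁺]^2·[Ca²⁺] / ([Ce⁴⁺]^2); log Q = -1.148.
E = E° − (0.0592/n) log Q = +4.48 − (0.0592/2)(-1.148) = +4.514 V.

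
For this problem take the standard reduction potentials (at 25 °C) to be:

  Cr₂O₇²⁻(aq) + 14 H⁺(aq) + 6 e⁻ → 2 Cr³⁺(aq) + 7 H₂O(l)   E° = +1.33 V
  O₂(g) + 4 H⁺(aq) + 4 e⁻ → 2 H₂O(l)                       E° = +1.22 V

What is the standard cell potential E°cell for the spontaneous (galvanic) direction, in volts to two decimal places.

+0.11 V

The Cr₂O₇²⁻/Cr³⁺ couple has the higher reduction potential, so it is the cathode; O₂/H₂O is oxidised at the anode.
E°cell = E°(cathode) − E°(anode) = (+1.33) − (+1.22) = +0.11 V.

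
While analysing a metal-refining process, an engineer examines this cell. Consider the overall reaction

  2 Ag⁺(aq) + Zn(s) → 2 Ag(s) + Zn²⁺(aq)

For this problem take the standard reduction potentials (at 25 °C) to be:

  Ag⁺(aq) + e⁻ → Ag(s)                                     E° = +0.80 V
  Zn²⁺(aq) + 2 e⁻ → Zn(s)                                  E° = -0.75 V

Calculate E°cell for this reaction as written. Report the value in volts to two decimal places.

The Ag⁺/Ag couple has the higher reduction potential, so it is the cathode; Zn²⁺/Zn is oxidised at the anode.
E°cell = E°(cathode) − E°(anode) = (+0.80) − (-0.75) = +1.55 V.

+1.55 V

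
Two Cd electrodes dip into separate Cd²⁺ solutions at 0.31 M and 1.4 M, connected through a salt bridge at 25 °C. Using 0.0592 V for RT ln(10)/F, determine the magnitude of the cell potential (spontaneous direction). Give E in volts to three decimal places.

+0.019 V

For a concentration cell E°cell = 0. The 1.4 M side is the cathode (reduction is favoured where [Cd²⁺] is higher).
With n = 2, E = −(0.0592/2) log([Cd²⁺]ₐₙ/[Cd²⁺]꜀ₐₜ) = −(0.0592/2) log(0.31/1.4) = −(0.0592/2)(-0.655) = +0.019 V.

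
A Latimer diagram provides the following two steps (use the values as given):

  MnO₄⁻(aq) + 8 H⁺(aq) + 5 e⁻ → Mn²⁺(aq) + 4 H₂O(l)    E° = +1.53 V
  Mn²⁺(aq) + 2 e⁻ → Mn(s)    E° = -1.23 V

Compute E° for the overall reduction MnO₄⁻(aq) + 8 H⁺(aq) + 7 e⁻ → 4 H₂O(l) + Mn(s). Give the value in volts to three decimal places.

+0.741 V

Since ΔG° = −nFE° is additive over sequential reductions, n₃E°₃ = n₁E°₁ + n₂E°₂.
E°₃ = (5×+1.53 + 2×-1.23) / 7 = (+5.190) / 7 = +0.741 V.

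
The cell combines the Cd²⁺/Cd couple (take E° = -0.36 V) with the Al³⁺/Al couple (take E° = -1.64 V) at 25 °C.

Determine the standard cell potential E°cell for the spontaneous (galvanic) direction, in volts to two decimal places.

+1.28 V

The Cd²⁺/Cd couple has the higher reduction potential, so it is the cathode; Al³⁺/Al is oxidised at the anode.
E°cell = E°(cathode) − E°(anode) = (-0.36) − (-1.64) = +1.28 V.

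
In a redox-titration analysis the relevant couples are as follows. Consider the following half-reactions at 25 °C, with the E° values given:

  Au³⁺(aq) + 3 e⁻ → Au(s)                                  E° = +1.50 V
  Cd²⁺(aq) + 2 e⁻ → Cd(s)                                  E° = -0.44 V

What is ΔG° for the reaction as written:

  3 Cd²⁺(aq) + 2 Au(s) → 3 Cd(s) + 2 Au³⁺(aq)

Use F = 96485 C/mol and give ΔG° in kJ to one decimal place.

As written, Cd²⁺/Cd is reduced (cathode) and Au³⁺/Au is oxidised (anode), so E°cell = (-0.44) − (+1.50) = -1.94 V.
Balancing electrons gives n = 6.
ΔG° = −nFE° = −(6)(96485)(-1.94) = 1,123,085 J = +1123.1 kJ.

+1123.1 kJ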